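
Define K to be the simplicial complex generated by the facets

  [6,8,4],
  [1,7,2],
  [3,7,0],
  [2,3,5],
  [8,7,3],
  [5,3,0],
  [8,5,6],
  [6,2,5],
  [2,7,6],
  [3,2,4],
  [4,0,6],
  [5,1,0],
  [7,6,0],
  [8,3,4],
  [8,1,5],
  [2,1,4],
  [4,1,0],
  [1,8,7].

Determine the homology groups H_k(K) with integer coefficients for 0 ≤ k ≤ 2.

H_0 ≅ Z,  H_1 ≅ Z^2,  H_2 ≅ Z.

Take the total order 0 < 1 < 2 < 3 < 4 < 5 < 6 < 7 < 8 on the vertex set. Then K (dimension 2) consists of the simplices:

  0-simplices (9): [0], [1], [2], [3], [4], [5], [6], [7], [8]
  1-simplices (27): (27 of them)
  2-simplices (18): [0,1,4], [0,1,5], [0,3,5], [0,3,7], [0,4,6], [0,6,7], [1,2,4], [1,2,7], [1,5,8], [1,7,8], [2,3,4], [2,3,5], [2,5,6], [2,6,7], [3,4,8], [3,7,8], [4,6,8], [5,6,8]

so the chain groups are C_0 ≅ Z^9, C_1 ≅ Z^27, C_2 ≅ Z^18.

Boundary ∂_1: C_1 → C_0 is given by ∂[p,q] = [q] − [p].
The resulting 9×27 matrix has rank 8, and its Smith normal form has invariant factors (1,1,1,1,1,1,1,1).

∂_2: C_2 → C_1 acts by ∂[p,q,r] = [q,r] − [p,r] + [p,q]. For instance
  ∂[5,6,8] = [6,8] − [5,8] + [5,6],
  ∂[0,3,5] = [3,5] − [0,5] + [0,3].
The 27×18 boundary matrix has rank 17 and Smith normal form diag(1,1,1,1,1,1,1,1,1,1,1,1,1,1,1,1,1).

Reading off H_k = ker ∂_k / im ∂_{k+1}:

  H_0: rank C_0 − rank ∂_1 = 9 − 8 = 1, and the invariant factors of ∂_1 are all 1, so H_0 = Z.
  H_1: rank ker ∂_1 − rank ∂_2 = (27 − 8) − 17 = 2, and the invariant factors of ∂_2 are all 1, so H_1 = Z^2.
  H_2: rank ker ∂_2 − rank ∂_3 = (18 − 17) − 0 = 1, and there is no ∂_3, so H_2 = Z.

As a check, the Euler characteristic is 9 − 27 + 18 = 0, which agrees with 1 − 2 + 1 = 0.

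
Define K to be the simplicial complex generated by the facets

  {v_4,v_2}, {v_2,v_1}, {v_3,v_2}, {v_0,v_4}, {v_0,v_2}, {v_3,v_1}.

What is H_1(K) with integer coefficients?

H_1 = Z^2.

We work with the vertex ordering v_0 < v_1 < v_2 < v_3 < v_4. The simplices of K, each written with vertices in increasing order, are:

  0-simplices (5): [v_0], [v_1], [v_2], [v_3], [v_4]
  1-simplices (6): [v_0,v_2], [v_0,v_4], [v_1,v_2], [v_1,v_3], [v_2,v_3], [v_2,v_4]

so the chain groups are C_0 ≅ Z^5, C_1 ≅ Z^6.

∂_1: C_1 → C_0 sends each edge [p,q] (with p < q) to q − p.
This gives a 5×6 integer matrix of rank 4; reducing to Smith normal form yields diagonal entries (1,1,1,1).

From H_k ≅ ker(∂_k) / im(∂_{k+1}) we obtain:

  H_1: rank ker ∂_1 − rank ∂_2 = (6 − 4) − 0 = 2, and there is no ∂_2, so H_1 ≅ Z^2.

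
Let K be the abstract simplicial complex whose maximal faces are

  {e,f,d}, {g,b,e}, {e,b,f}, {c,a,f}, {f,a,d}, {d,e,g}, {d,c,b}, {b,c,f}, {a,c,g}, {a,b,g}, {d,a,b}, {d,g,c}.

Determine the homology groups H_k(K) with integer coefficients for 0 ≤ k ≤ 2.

H_0 = Z,  H_1 = Z/2,  H_2 = 0.

Order the vertices as a < b < c < d < e < f < g. Listing each simplex with vertices in this order, K has dimension 2 with simplices:

  0-simplices (7): a, b, c, d, e, f, g
  1-simplices (18): ab, ac, ad, af, ag, bc, bd, be, bf, bg, cd, cf, cg, de, df, dg, ef, eg
  2-simplices (12): abd, abg, acf, acg, adf, bcd, bcf, bef, beg, cdg, def, deg

so the chain groups are C_0 ≅ Z^7, C_1 ≅ Z^18, C_2 ≅ Z^12.

The boundary map ∂_1: C_1 → C_0 sends each edge [p,q] (with p < q) to q − p.
This gives a 7×18 integer matrix of rank 6; reducing to Smith normal form yields diagonal entries (1,1,1,1,1,1).

Boundary ∂_2: C_2 → C_1 sends each 2-simplex [p,q,r] to [q,r] − [p,r] + [p,q]. For instance
  ∂deg = eg − dg + de,
  ∂abg = bg − ag + ab.
The 18×12 boundary matrix has rank 12 and Smith normal form diag(1,1,1,1,1,1,1,1,1,1,1,2).

From H_k ≅ ker(∂_k) / im(∂_{k+1}) we obtain:

  H_0: rank C_0 − rank ∂_1 = 7 − 6 = 1, and the invariant factors of ∂_1 are all 1, so H_0 = Z.
  H_1: rank ker ∂_1 − rank ∂_2 = (18 − 6) − 12 = 0, and ∂_2 has invariant factor 2 > 1, so H_1 = Z/2.
  H_2: rank ker ∂_2 − rank ∂_3 = (12 − 12) − 0 = 0, and there is no ∂_3, so H_2 = 0.

As a check, the Euler characteristic is 7 − 18 + 12 = 1, which agrees with 1 − 0 + 0 = 1.
(K is a triangulation of the real projective plane RP^2.)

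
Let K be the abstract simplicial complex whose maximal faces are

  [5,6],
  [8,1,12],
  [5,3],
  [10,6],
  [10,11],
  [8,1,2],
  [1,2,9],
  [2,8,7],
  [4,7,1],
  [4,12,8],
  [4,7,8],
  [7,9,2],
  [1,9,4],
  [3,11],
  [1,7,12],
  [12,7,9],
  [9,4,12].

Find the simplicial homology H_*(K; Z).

We work with the vertex ordering 1 < 2 < 3 < 4 < 5 < 6 < 7 < 8 < 9 < 10 < 11 < 12. The simplices of K, each written with vertices in increasing order, are:

  0-simplices (12): [1], [2], [3], [4], [5], [6], [7], [8], [9], [10], [11], [12]
  1-simplices (23): (23 of them)
  2-simplices (12): [1,2,8], [1,2,9], [1,4,7], [1,4,9], [1,7,12], [1,8,12], [2,7,8], [2,7,9], [4,7,8], [4,8,12], [4,9,12], [7,9,12]

Hence C_0 ≅ Z^12, C_1 ≅ Z^23, C_2 ≅ Z^12.

The boundary map ∂_1: C_1 → C_0 is given by ∂[p,q] = [q] − [p]. For instance
  ∂[6,10] = [10] − [6].
As a 12×23 matrix over Z this has rank 10, with invariant factors (1,1,1,1,1,1,1,1,1,1).

∂_2: C_2 → C_1 acts by ∂[p,q,r] = [q,r] − [p,r] + [p,q]. For instance
  ∂[1,8,12] = [8,12] − [1,12] + [1,8],
  ∂[1,2,9] = [2,9] − [1,9] + [1,2].
This gives a 23×12 integer matrix of rank 12; reducing to Smith normal form yields diagonal entries (1,1,1,1,1,1,1,1,1,1,1,2).

From H_k ≅ ker(∂_k) / im(∂_{k+1}) we obtain:

  H_0: rank C_0 − rank ∂_1 = 12 − 10 = 2, and the invariant factors of ∂_1 are all 1, so H_0 = Z^2.
  H_1: rank ker ∂_1 − rank ∂_2 = (23 − 10) − 12 = 1, and ∂_2 has invariant factor 2 > 1, so H_1 = Z × Z/2.
  H_2: rank ker ∂_2 − rank ∂_3 = (12 − 12) − 0 = 0, and there is no ∂_3, so H_2 = 0.

As a check, the Euler characteristic is 12 − 23 + 12 = 1, which agrees with 2 − 1 + 0 = 1.

H_0 = Z^2,  H_1 = Z × Z/2,  H_2 = 0.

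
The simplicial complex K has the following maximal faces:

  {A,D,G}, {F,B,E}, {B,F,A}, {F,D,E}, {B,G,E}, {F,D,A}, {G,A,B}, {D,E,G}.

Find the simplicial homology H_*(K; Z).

We work with the vertex ordering A < B < D < E < F < G. The simplices of K, each written with vertices in increasing order, are:

  0-simplices (6): A, B, D, E, F, G
  1-simplices (12): AB, AD, AF, AG, BE, BF, BG, DE, DF, DG, EF, EG
  2-simplices (8): ABF, ABG, ADF, ADG, BEF, BEG, DEF, DEG

giving chain groups C_0 ≅ Z^6, C_1 ≅ Z^12, C_2 ≅ Z^8.

Boundary ∂_1: C_1 → C_0 maps an edge to its endpoints' difference, ∂[p,q] = q − p.
The 6×12 boundary matrix has rank 5 and Smith normal form diag(1,1,1,1,1).

The boundary map ∂_2: C_2 → C_1 acts by ∂[p,q,r] = [q,r] − [p,r] + [p,q]. For instance
  ∂ADF = DF − AF + AD,
  ∂BEG = EG − BG + BE.
This gives a 12×8 integer matrix of rank 7; reducing to Smith normal form yields diagonal entries (1,1,1,1,1,1,1).

Computing H_k = (kernel of ∂_k) / (image of ∂_{k+1}):

  H_0: rank C_0 − rank ∂_1 = 6 − 5 = 1, and the invariant factors of ∂_1 are all 1, so H_0 = Z.
  H_1: rank ker ∂_1 − rank ∂_2 = (12 − 5) − 7 = 0, and the invariant factors of ∂_2 are all 1, so H_1 = 0.
  H_2: rank ker ∂_2 − rank ∂_3 = (8 − 7) − 0 = 1, and there is no ∂_3, so H_2 = Z.

(K is a triangulation of the 2-sphere S^2.)

H_0 = Z,  H_1 = 0,  H_2 = Z.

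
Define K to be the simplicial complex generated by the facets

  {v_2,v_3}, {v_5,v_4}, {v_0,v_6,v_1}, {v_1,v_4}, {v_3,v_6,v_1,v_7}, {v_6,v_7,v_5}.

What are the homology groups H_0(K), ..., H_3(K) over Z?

H_0 ≅ Z,  H_1 ≅ Z,  H_2 = 0,  H_3 = 0.

We work with the vertex ordering v_0 < v_1 < v_2 < v_3 < v_4 < v_5 < v_6 < v_7. The simplices of K, each written with vertices in increasing order, are:

  0-simplices (8): [v_0], [v_1], [v_2], [v_3], [v_4], [v_5], [v_6], [v_7]
  1-simplices (13): [v_0,v_1], [v_0,v_6], [v_1,v_3], [v_1,v_4], [v_1,v_6], [v_1,v_7], [v_2,v_3], [v_3,v_6], [v_3,v_7], [v_4,v_5], [v_5,v_6], [v_5,v_7], [v_6,v_7]
  2-simplices (6): [v_0,v_1,v_6], [v_1,v_3,v_6], [v_1,v_3,v_7], [v_1,v_6,v_7], [v_3,v_6,v_7], [v_5,v_6,v_7]
  3-simplices (1): [v_1,v_3,v_6,v_7]

giving chain groups C_0 ≅ Z^8, C_1 ≅ Z^13, C_2 ≅ Z^6, C_3 ≅ Z^1.

∂_1: C_1 → C_0 is given by ∂[p,q] = [q] − [p]. For instance
  ∂[v_3,v_7] = [v_7] − [v_3].
As a 8×13 matrix over Z this has rank 7, with invariant factors (1,1,1,1,1,1,1).

∂_2: C_2 → C_1 maps a triangle to the signed sum of its edges. For instance
  ∂[v_3,v_6,v_7] = [v_6,v_7] − [v_3,v_7] + [v_3,v_6],
  ∂[v_1,v_6,v_7] = [v_6,v_7] − [v_1,v_7] + [v_1,v_6].
This gives a 13×6 integer matrix of rank 5; reducing to Smith normal form yields diagonal entries (1,1,1,1,1).

The boundary map ∂_3: C_3 → C_2 sends each 3-simplex σ to the alternating sum Σ_i (−1)^i (σ with its i-th vertex removed). For instance
  ∂[v_1,v_3,v_6,v_7] = [v_3,v_6,v_7] − [v_1,v_6,v_7] + [v_1,v_3,v_7] − [v_1,v_3,v_6].
The 6×1 boundary matrix has rank 1 and Smith normal form diag(1).

Reading off H_k = ker ∂_k / im ∂_{k+1}:

  H_0: rank C_0 − rank ∂_1 = 8 − 7 = 1, and the invariant factors of ∂_1 are all 1, so H_0 ≅ Z.
  H_1: rank ker ∂_1 − rank ∂_2 = (13 − 7) − 5 = 1, and the invariant factors of ∂_2 are all 1, so H_1 ≅ Z.
  H_2: rank ker ∂_2 − rank ∂_3 = (6 − 5) − 1 = 0, and the invariant factors of ∂_3 are all 1, so H_2 ≅ 0.
  H_3: rank ker ∂_3 − rank ∂_4 = (1 − 1) − 0 = 0, and there is no ∂_4, so H_3 ≅ 0.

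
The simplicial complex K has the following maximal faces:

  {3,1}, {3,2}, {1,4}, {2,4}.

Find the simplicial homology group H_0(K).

We work with the vertex ordering 1 < 2 < 3 < 4. The simplices of K, each written with vertices in increasing order, are:

  0-simplices (4): [1], [2], [3], [4]
  1-simplices (4): [1,3], [1,4], [2,3], [2,4]

giving chain groups C_0 ≅ Z^4, C_1 ≅ Z^4.

The boundary map ∂_1: C_1 → C_0 is given by ∂[p,q] = [q] − [p].
This gives a 4×4 integer matrix of rank 3; reducing to Smith normal form yields diagonal entries (1,1,1).

Now H_k = ker ∂_k / im ∂_{k+1}, so:

  H_0: rank C_0 − rank ∂_1 = 4 − 3 = 1, and the invariant factors of ∂_1 are all 1, so H_0 = Z.

(K is a triangulation of the circle S^1.)

H_0 ≅ Z.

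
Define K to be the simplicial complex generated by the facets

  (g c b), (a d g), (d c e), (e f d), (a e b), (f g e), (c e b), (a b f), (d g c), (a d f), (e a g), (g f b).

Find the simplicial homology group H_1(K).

H_1 = Z/2Z.

Take the total order a < b < c < d < e < f < g on the vertex set. Then K (dimension 2) consists of the simplices:

  0-simplices (7): a, b, c, d, e, f, g
  1-simplices (18): ab, ad, ae, af, ag, bc, be, bf, bg, cd, ce, cg, de, df, dg, ef, eg, fg
  2-simplices (12): abe, abf, adf, adg, aeg, bce, bcg, bfg, cde, cdg, def, efg

so the chain groups are C_0 ≅ Z^7, C_1 ≅ Z^18, C_2 ≅ Z^12.

Boundary ∂_1: C_1 → C_0 is given by ∂[p,q] = [q] − [p]. For instance
  ∂de = e − d.
As a 7×18 matrix over Z this has rank 6, with invariant factors (1,1,1,1,1,1).

The boundary map ∂_2: C_2 → C_1 sends each 2-simplex [p,q,r] to [q,r] − [p,r] + [p,q]. For instance
  ∂bce = ce − be + bc,
  ∂cde = de − ce + cd.
This gives a 18×12 integer matrix of rank 12; reducing to Smith normal form yields diagonal entries (1,1,1,1,1,1,1,1,1,1,1,2).

Now H_k = ker ∂_k / im ∂_{k+1}, so:

  H_1: rank ker ∂_1 − rank ∂_2 = (18 − 6) − 12 = 0, and ∂_2 has invariant factor 2 > 1, so H_1 = Z/2Z.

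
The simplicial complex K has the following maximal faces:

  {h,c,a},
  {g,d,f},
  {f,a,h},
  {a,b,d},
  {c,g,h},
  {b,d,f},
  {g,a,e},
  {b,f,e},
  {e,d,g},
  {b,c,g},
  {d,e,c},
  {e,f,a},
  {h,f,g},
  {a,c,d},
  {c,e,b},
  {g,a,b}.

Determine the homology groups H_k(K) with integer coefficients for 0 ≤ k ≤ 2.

Order the vertices as a < b < c < d < e < f < g < h. Listing each simplex with vertices in this order, K has dimension 2 with simplices:

  0-simplices (8): a, b, c, d, e, f, g, h
  1-simplices (24): ab, ac, ad, ae, af, ag, ah, bc, bd, be, bf, bg, cd, ce, cg, ch, de, df, dg, ef, eg, fg, fh, gh
  2-simplices (16): abd, abg, acd, ach, aef, aeg, afh, bce, bcg, bdf, bef, cde, cgh, deg, dfg, fgh

so the chain groups are C_0 ≅ Z^8, C_1 ≅ Z^24, C_2 ≅ Z^16.

Boundary ∂_1: C_1 → C_0 is given by ∂[p,q] = [q] − [p].
The 8×24 boundary matrix has rank 7 and Smith normal form diag(1,1,1,1,1,1,1).

The boundary map ∂_2: C_2 → C_1 sends each 2-simplex [p,q,r] to [q,r] − [p,r] + [p,q]. For instance
  ∂dfg = fg − dg + df,
  ∂bcg = cg − bg + bc.
This gives a 24×16 integer matrix of rank 15; reducing to Smith normal form yields diagonal entries (1,1,1,1,1,1,1,1,1,1,1,1,1,1,1).

Reading off H_k = ker ∂_k / im ∂_{k+1}:

  H_0: rank C_0 − rank ∂_1 = 8 − 7 = 1, and the invariant factors of ∂_1 are all 1, so H_0 ≅ Z.
  H_1: rank ker ∂_1 − rank ∂_2 = (24 − 7) − 15 = 2, and the invariant factors of ∂_2 are all 1, so H_1 ≅ Z^2.
  H_2: rank ker ∂_2 − rank ∂_3 = (16 − 15) − 0 = 1, and there is no ∂_3, so H_2 ≅ Z.

As a check, the Euler characteristic is 8 − 24 + 16 = 0, which agrees with 1 − 2 + 1 = 0.
(K is a triangulation of the torus T^2.)

H_0 = Z,  H_1 = Z^2,  H_2 = Z.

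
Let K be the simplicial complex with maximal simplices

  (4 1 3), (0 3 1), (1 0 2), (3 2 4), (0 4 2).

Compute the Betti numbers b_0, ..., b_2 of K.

K has 5 vertices, 10 edges, 5 triangles.
rank ∂_0 = 0, rank ∂_1 = 4 ⇒ b_0 = 5 − 0 − 4 = 1; all invariant factors of ∂_1 are 1 so no torsion. So H_0 ≅ Z.
rank ∂_1 = 4, rank ∂_2 = 5 ⇒ b_1 = 10 − 4 − 5 = 1; all invariant factors of ∂_2 are 1 so no torsion. So H_1 ≅ Z.
rank ∂_2 = 5, rank ∂_3 = 0 ⇒ b_2 = 5 − 5 − 0 = 0. So H_2 ≅ 0.

b_0 = 1, b_1 = 1, b_2 = 0.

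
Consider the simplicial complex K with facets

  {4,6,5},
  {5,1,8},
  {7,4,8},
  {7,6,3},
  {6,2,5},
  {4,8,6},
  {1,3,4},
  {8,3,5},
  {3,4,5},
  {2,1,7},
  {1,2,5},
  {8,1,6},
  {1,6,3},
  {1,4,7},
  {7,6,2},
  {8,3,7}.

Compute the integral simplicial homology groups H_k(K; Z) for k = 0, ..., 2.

Order the vertices as 1 < 2 < 3 < 4 < 5 < 6 < 7 < 8. Listing each simplex with vertices in this order, K has dimension 2 with simplices:

  0-simplices (8): [1], [2], [3], [4], [5], [6], [7], [8]
  1-simplices (24): (24 of them)
  2-simplices (16): [1,2,5], [1,2,7], [1,3,4], [1,3,6], [1,4,7], [1,5,8], [1,6,8], [2,5,6], [2,6,7], [3,4,5], [3,5,8], [3,6,7], [3,7,8], [4,5,6], [4,6,8], [4,7,8]

so the chain groups are C_0 ≅ Z^8, C_1 ≅ Z^24, C_2 ≅ Z^16.

Boundary ∂_1: C_1 → C_0 maps an edge to its endpoints' difference, ∂[p,q] = q − p. For instance
  ∂[1,2] = [2] − [1].
The resulting 8×24 matrix has rank 7, and its Smith normal form has invariant factors (1,1,1,1,1,1,1).

The boundary map ∂_2: C_2 → C_1 maps a triangle to the signed sum of its edges. For instance
  ∂[2,6,7] = [6,7] − [2,7] + [2,6],
  ∂[4,6,8] = [6,8] − [4,8] + [4,6].
The resulting 24×16 matrix has rank 15, and its Smith normal form has invariant factors (1,1,1,1,1,1,1,1,1,1,1,1,1,1,1).

Reading off H_k = ker ∂_k / im ∂_{k+1}:

  H_0: rank C_0 − rank ∂_1 = 8 − 7 = 1, and the invariant factors of ∂_1 are all 1, so H_0 = Z.
  H_1: rank ker ∂_1 − rank ∂_2 = (24 − 7) − 15 = 2, and the invariant factors of ∂_2 are all 1, so H_1 = Z^2.
  H_2: rank ker ∂_2 − rank ∂_3 = (16 − 15) − 0 = 1, and there is no ∂_3, so H_2 = Z.

(K is a triangulation of the torus T^2.)

H_0 = Z,  H_1 = Z^2,  H_2 = Z.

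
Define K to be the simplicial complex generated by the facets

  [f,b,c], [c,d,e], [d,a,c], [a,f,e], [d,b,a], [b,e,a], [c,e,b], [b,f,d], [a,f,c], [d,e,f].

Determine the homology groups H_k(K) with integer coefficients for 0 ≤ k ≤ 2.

Take the total order a < b < c < d < e < f on the vertex set. Then K (dimension 2) consists of the simplices:

  0-simplices (6): a, b, c, d, e, f
  1-simplices (15): ab, ac, ad, ae, af, bc, bd, be, bf, cd, ce, cf, de, df, ef
  2-simplices (10): abd, abe, acd, acf, aef, bce, bcf, bdf, cde, def

so the chain groups are C_0 ≅ Z^6, C_1 ≅ Z^15, C_2 ≅ Z^10.

∂_1: C_1 → C_0 is given by ∂[p,q] = [q] − [p]. For instance
  ∂ce = e − c.
The resulting 6×15 matrix has rank 5, and its Smith normal form has invariant factors (1,1,1,1,1).

The boundary map ∂_2: C_2 → C_1 maps a triangle to the signed sum of its edges. For instance
  ∂bdf = df − bf + bd,
  ∂bce = ce − be + bc.
The 15×10 boundary matrix has rank 10 and Smith normal form diag(1,1,1,1,1,1,1,1,1,2).

Reading off H_k = ker ∂_k / im ∂_{k+1}:

  H_0: rank C_0 − rank ∂_1 = 6 − 5 = 1, and the invariant factors of ∂_1 are all 1, so H_0 = Z.
  H_1: rank ker ∂_1 − rank ∂_2 = (15 − 5) − 10 = 0, and ∂_2 has invariant factor 2 > 1, so H_1 = Z/2.
  H_2: rank ker ∂_2 − rank ∂_3 = (10 − 10) − 0 = 0, and there is no ∂_3, so H_2 = 0.

H_0 ≅ Z,  H_1 ≅ Z/2,  H_2 = 0.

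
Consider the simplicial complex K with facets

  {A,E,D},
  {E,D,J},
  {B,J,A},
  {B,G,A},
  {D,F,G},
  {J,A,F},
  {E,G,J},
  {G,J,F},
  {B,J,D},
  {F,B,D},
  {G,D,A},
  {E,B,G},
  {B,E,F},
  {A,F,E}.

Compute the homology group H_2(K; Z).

Take the total order A < B < D < E < F < G < J on the vertex set. Then K (dimension 2) consists of the simplices:

  0-simplices (7): A, B, D, E, F, G, J
  1-simplices (21): AB, AD, AE, AF, AG, AJ, BD, BE, BF, BG, BJ, DE, DF, DG, DJ, EF, EG, EJ, FG, FJ, GJ
  2-simplices (14): ABG, ABJ, ADE, ADG, AEF, AFJ, BDF, BDJ, BEF, BEG, DEJ, DFG, EGJ, FGJ

Hence C_0 ≅ Z^7, C_1 ≅ Z^21, C_2 ≅ Z^14.

The boundary map ∂_1: C_1 → C_0 is given by ∂[p,q] = [q] − [p].
The resulting 7×21 matrix has rank 6, and its Smith normal form has invariant factors (1,1,1,1,1,1).

∂_2: C_2 → C_1 sends each 2-simplex [p,q,r] to [q,r] − [p,r] + [p,q]. For instance
  ∂ADG = DG − AG + AD,
  ∂ABG = BG − AG + AB.
As a 21×14 matrix over Z this has rank 13, with invariant factors (1,1,1,1,1,1,1,1,1,1,1,1,1).

Now H_k = ker ∂_k / im ∂_{k+1}, so:

  H_2: rank ker ∂_2 − rank ∂_3 = (14 − 13) − 0 = 1, and there is no ∂_3, so H_2 ≅ Z.

H_2 ≅ Z.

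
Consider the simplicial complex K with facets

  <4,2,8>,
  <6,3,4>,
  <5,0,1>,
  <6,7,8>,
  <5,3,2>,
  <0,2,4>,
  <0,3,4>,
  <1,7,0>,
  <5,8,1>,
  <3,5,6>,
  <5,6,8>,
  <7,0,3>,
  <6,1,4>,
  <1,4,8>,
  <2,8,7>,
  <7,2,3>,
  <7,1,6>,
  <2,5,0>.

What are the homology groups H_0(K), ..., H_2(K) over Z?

H_0 ≅ Z,  H_1 ≅ Z ⊕ Z/2Z,  H_2 = 0.

We work with the vertex ordering 0 < 1 < 2 < 3 < 4 < 5 < 6 < 7 < 8. The simplices of K, each written with vertices in increasing order, are:

  0-simplices (9): [0], [1], [2], [3], [4], [5], [6], [7], [8]
  1-simplices (27): (27 of them)
  2-simplices (18): [0,1,5], [0,1,7], [0,2,4], [0,2,5], [0,3,4], [0,3,7], [1,4,6], [1,4,8], [1,5,8], [1,6,7], [2,3,5], [2,3,7], [2,4,8], [2,7,8], [3,4,6], [3,5,6], [5,6,8], [6,7,8]

so the chain groups are C_0 ≅ Z^9, C_1 ≅ Z^27, C_2 ≅ Z^18.

The boundary map ∂_1: C_1 → C_0 sends each edge [p,q] (with p < q) to q − p. For instance
  ∂[2,4] = [4] − [2].
This gives a 9×27 integer matrix of rank 8; reducing to Smith normal form yields diagonal entries (1,1,1,1,1,1,1,1).

Boundary ∂_2: C_2 → C_1 maps a triangle to the signed sum of its edges. For instance
  ∂[0,2,4] = [2,4] − [0,4] + [0,2],
  ∂[0,3,7] = [3,7] − [0,7] + [0,3].
The resulting 27×18 matrix has rank 18, and its Smith normal form has invariant factors (1,1,1,1,1,1,1,1,1,1,1,1,1,1,1,1,1,2).

Now H_k = ker ∂_k / im ∂_{k+1}, so:

  H_0: rank C_0 − rank ∂_1 = 9 − 8 = 1, and the invariant factors of ∂_1 are all 1, so H_0 = Z.
  H_1: rank ker ∂_1 − rank ∂_2 = (27 − 8) − 18 = 1, and ∂_2 has invariant factor 2 > 1, so H_1 = Z ⊕ Z/2Z.
  H_2: rank ker ∂_2 − rank ∂_3 = (18 − 18) − 0 = 0, and there is no ∂_3, so H_2 = 0.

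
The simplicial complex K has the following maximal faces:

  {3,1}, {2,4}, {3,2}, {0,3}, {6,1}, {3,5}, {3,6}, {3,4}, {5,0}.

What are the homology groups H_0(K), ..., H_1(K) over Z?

Fix the vertex order 0 < 1 < 2 < 3 < 4 < 5 < 6 and write every simplex with vertices in increasing order. Then dim K = 1 and the simplices of K are:

  0-simplices (7): [0], [1], [2], [3], [4], [5], [6]
  1-simplices (9): [0,3], [0,5], [1,3], [1,6], [2,3], [2,4], [3,4], [3,5], [3,6]

so the chain groups are C_0 ≅ Z^7, C_1 ≅ Z^9.

The boundary map ∂_1: C_1 → C_0 is given by ∂[p,q] = [q] − [p]. For instance
  ∂[2,4] = [4] − [2].
The resulting 7×9 matrix has rank 6, and its Smith normal form has invariant factors (1,1,1,1,1,1).

Computing H_k = (kernel of ∂_k) / (image of ∂_{k+1}):

  H_0: rank C_0 − rank ∂_1 = 7 − 6 = 1, and the invariant factors of ∂_1 are all 1, so H_0 ≅ Z.
  H_1: rank ker ∂_1 − rank ∂_2 = (9 − 6) − 0 = 3, and there is no ∂_2, so H_1 ≅ Z^3.

As a check, the Euler characteristic is 7 − 9 = -2, which agrees with 1 − 3 = -2.

H_0 ≅ Z,  H_1 ≅ Z^3.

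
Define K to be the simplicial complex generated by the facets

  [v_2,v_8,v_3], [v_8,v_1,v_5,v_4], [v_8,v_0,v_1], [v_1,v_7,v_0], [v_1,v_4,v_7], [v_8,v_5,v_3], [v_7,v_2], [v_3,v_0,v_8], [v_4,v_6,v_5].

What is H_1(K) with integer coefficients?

Fix the vertex order v_0 < v_1 < v_2 < v_3 < v_4 < v_5 < v_6 < v_7 < v_8 and write every simplex with vertices in increasing order. Then dim K = 3 and the simplices of K are:

  0-simplices (9): [v_0], [v_1], [v_2], [v_3], [v_4], [v_5], [v_6], [v_7], [v_8]
  1-simplices (19): (19 of them)
  2-simplices (11): (11 of them)
  3-simplices (1): [v_1,v_4,v_5,v_8]

giving chain groups C_0 ≅ Z^9, C_1 ≅ Z^19, C_2 ≅ Z^11, C_3 ≅ Z^1.

∂_1: C_1 → C_0 is given by ∂[p,q] = [q] − [p]. For instance
  ∂[v_3,v_5] = [v_5] − [v_3].
As a 9×19 matrix over Z this has rank 8, with invariant factors (1,1,1,1,1,1,1,1).

Boundary ∂_2: C_2 → C_1 acts by ∂[p,q,r] = [q,r] − [p,r] + [p,q]. For instance
  ∂[v_1,v_4,v_8] = [v_4,v_8] − [v_1,v_8] + [v_1,v_4],
  ∂[v_0,v_1,v_8] = [v_1,v_8] − [v_0,v_8] + [v_0,v_1].
As a 19×11 matrix over Z this has rank 10, with invariant factors (1,1,1,1,1,1,1,1,1,1).

Boundary ∂_3: C_3 → C_2 sends each 3-simplex σ to the alternating sum Σ_i (−1)^i (σ with its i-th vertex removed). For instance
  ∂[v_1,v_4,v_5,v_8] = [v_4,v_5,v_8] − [v_1,v_5,v_8] + [v_1,v_4,v_8] − [v_1,v_4,v_5].
As a 11×1 matrix over Z this has rank 1, with invariant factors (1).

Reading off H_k = ker ∂_k / im ∂_{k+1}:

  H_1: rank ker ∂_1 − rank ∂_2 = (19 − 8) − 10 = 1, and the invariant factors of ∂_2 are all 1, so H_1 = Z.

H_1 = Z.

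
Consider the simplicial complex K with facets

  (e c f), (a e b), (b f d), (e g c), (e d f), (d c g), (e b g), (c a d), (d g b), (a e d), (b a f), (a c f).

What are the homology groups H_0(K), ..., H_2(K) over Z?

We work with the vertex ordering a < b < c < d < e < f < g. The simplices of K, each written with vertices in increasing order, are:

  0-simplices (7): a, b, c, d, e, f, g
  1-simplices (18): ab, ac, ad, ae, af, bd, be, bf, bg, cd, ce, cf, cg, de, df, dg, ef, eg
  2-simplices (12): abe, abf, acd, acf, ade, bdf, bdg, beg, cdg, cef, ceg, def

so the chain groups are C_0 ≅ Z^7, C_1 ≅ Z^18, C_2 ≅ Z^12.

The boundary map ∂_1: C_1 → C_0 is given by ∂[p,q] = [q] − [p]. For instance
  ∂eg = g − e.
The resulting 7×18 matrix has rank 6, and its Smith normal form has invariant factors (1,1,1,1,1,1).

∂_2: C_2 → C_1 maps a triangle to the signed sum of its edges. For instance
  ∂abf = bf − af + ab,
  ∂bdf = df − bf + bd.
As a 18×12 matrix over Z this has rank 12, with invariant factors (1,1,1,1,1,1,1,1,1,1,1,2).

Reading off H_k = ker ∂_k / im ∂_{k+1}:

  H_0: rank C_0 − rank ∂_1 = 7 − 6 = 1, and the invariant factors of ∂_1 are all 1, so H_0 ≅ Z.
  H_1: rank ker ∂_1 − rank ∂_2 = (18 − 6) − 12 = 0, and ∂_2 has invariant factor 2 > 1, so H_1 ≅ Z/2Z.
  H_2: rank ker ∂_2 − rank ∂_3 = (12 − 12) − 0 = 0, and there is no ∂_3, so H_2 ≅ 0.

H_0 ≅ Z,  H_1 ≅ Z/2Z,  H_2 = 0.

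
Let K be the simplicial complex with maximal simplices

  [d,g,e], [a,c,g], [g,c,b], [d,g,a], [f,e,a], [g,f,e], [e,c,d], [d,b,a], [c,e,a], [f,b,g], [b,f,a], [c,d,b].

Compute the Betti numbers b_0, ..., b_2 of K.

Take the total order a < b < c < d < e < f < g on the vertex set. Then K (dimension 2) consists of the simplices:

  0-simplices (7): a, b, c, d, e, f, g
  1-simplices (18): ab, ac, ad, ae, af, ag, bc, bd, bf, bg, cd, ce, cg, de, dg, ef, eg, fg
  2-simplices (12): abd, abf, ace, acg, adg, aef, bcd, bcg, bfg, cde, deg, efg

Hence C_0 ≅ Z^7, C_1 ≅ Z^18, C_2 ≅ Z^12.

Boundary ∂_1: C_1 → C_0 sends each edge [p,q] (with p < q) to q − p.
The resulting 7×18 matrix has rank 6, and its Smith normal form has invariant factors (1,1,1,1,1,1).

The boundary map ∂_2: C_2 → C_1 acts by ∂[p,q,r] = [q,r] − [p,r] + [p,q]. For instance
  ∂cde = de − ce + cd,
  ∂bfg = fg − bg + bf.
As a 18×12 matrix over Z this has rank 12, with invariant factors (1,1,1,1,1,1,1,1,1,1,1,2).

From H_k ≅ ker(∂_k) / im(∂_{k+1}) we obtain:

  H_0: rank C_0 − rank ∂_1 = 7 − 6 = 1, and the invariant factors of ∂_1 are all 1, so H_0 = Z.
  H_1: rank ker ∂_1 − rank ∂_2 = (18 − 6) − 12 = 0, and ∂_2 has invariant factor 2 > 1, so H_1 = Z/2.
  H_2: rank ker ∂_2 − rank ∂_3 = (12 − 12) − 0 = 0, and there is no ∂_3, so H_2 = 0.

Hence the Betti numbers are b_0 = 1, b_1 = 0, b_2 = 0.

b_0 = 1, b_1 = 0, b_2 = 0.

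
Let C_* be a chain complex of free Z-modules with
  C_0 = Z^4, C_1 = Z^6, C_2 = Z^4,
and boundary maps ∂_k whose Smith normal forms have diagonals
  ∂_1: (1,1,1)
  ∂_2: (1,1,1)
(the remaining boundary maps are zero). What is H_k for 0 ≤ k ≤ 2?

H_0: b_0 = 4 − 0 − 3 = 1; torsion from ∂_1 factors > 1: none. So H_0 = Z.
H_1: b_1 = 6 − 3 − 3 = 0; torsion from ∂_2 factors > 1: none. So H_1 = 0.
H_2: b_2 = 4 − 3 − 0 = 1; torsion from ∂_3 factors > 1: none. So H_2 = Z.

H_0 = Z,  H_1 = 0,  H_2 = Z.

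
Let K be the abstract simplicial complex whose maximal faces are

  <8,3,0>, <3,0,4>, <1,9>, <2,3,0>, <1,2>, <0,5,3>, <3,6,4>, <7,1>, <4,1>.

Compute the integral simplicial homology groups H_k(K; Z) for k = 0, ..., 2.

Take the total order 0 < 1 < 2 < 3 < 4 < 5 < 6 < 7 < 8 < 9 on the vertex set. Then K (dimension 2) consists of the simplices:

  0-simplices (10): [0], [1], [2], [3], [4], [5], [6], [7], [8], [9]
  1-simplices (15): [0,2], [0,3], [0,4], [0,5], [0,8], [1,2], [1,4], [1,7], [1,9], [2,3], [3,4], [3,5], [3,6], [3,8], [4,6]
  2-simplices (5): [0,2,3], [0,3,4], [0,3,5], [0,3,8], [3,4,6]

Hence C_0 ≅ Z^10, C_1 ≅ Z^15, C_2 ≅ Z^5.

Boundary ∂_1: C_1 → C_0 maps an edge to its endpoints' difference, ∂[p,q] = q − p.
As a 10×15 matrix over Z this has rank 9, with invariant factors (1,1,1,1,1,1,1,1,1).

The boundary map ∂_2: C_2 → C_1 sends each 2-simplex [p,q,r] to [q,r] − [p,r] + [p,q]. For instance
  ∂[0,3,8] = [3,8] − [0,8] + [0,3],
  ∂[0,2,3] = [2,3] − [0,3] + [0,2].
This gives a 15×5 integer matrix of rank 5; reducing to Smith normal form yields diagonal entries (1,1,1,1,1).

From H_k ≅ ker(∂_k) / im(∂_{k+1}) we obtain:

  H_0: rank C_0 − rank ∂_1 = 10 − 9 = 1, and the invariant factors of ∂_1 are all 1, so H_0 ≅ Z.
  H_1: rank ker ∂_1 − rank ∂_2 = (15 − 9) − 5 = 1, and the invariant factors of ∂_2 are all 1, so H_1 ≅ Z.
  H_2: rank ker ∂_2 − rank ∂_3 = (5 − 5) − 0 = 0, and there is no ∂_3, so H_2 ≅ 0.

As a check, the Euler characteristic is 10 − 15 + 5 = 0, which agrees with 1 − 1 + 0 = 0.

H_0 = Z,  H_1 = Z,  H_2 = 0.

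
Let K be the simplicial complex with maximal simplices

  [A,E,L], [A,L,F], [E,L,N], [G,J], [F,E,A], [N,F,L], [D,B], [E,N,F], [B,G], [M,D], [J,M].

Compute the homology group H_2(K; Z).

Fix the vertex order A < B < D < E < F < G < J < L < M < N and write every simplex with vertices in increasing order. Then dim K = 2 and the simplices of K are:

  0-simplices (10): A, B, D, E, F, G, J, L, M, N
  1-simplices (14): AE, AF, AL, BD, BG, DM, EF, EL, EN, FL, FN, GJ, JM, LN
  2-simplices (6): AEF, AEL, AFL, EFN, ELN, FLN

Hence C_0 ≅ Z^10, C_1 ≅ Z^14, C_2 ≅ Z^6.

The boundary map ∂_1: C_1 → C_0 is given by ∂[p,q] = [q] − [p].
This gives a 10×14 integer matrix of rank 8; reducing to Smith normal form yields diagonal entries (1,1,1,1,1,1,1,1).

The boundary map ∂_2: C_2 → C_1 sends each 2-simplex [p,q,r] to [q,r] − [p,r] + [p,q]. For instance
  ∂FLN = LN − FN + FL,
  ∂ELN = LN − EN + EL.
The resulting 14×6 matrix has rank 5, and its Smith normal form has invariant factors (1,1,1,1,1).

Computing H_k = (kernel of ∂_k) / (image of ∂_{k+1}):

  H_2: rank ker ∂_2 − rank ∂_3 = (6 − 5) − 0 = 1, and there is no ∂_3, so H_2 ≅ Z.

H_2 ≅ Z.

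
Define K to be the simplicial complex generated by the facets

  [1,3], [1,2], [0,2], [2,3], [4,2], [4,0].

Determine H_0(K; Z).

We work with the vertex ordering 0 < 1 < 2 < 3 < 4. The simplices of K, each written with vertices in increasing order, are:

  0-simplices (5): [0], [1], [2], [3], [4]
  1-simplices (6): [0,2], [0,4], [1,2], [1,3], [2,3], [2,4]

Hence C_0 ≅ Z^5, C_1 ≅ Z^6.

∂_1: C_1 → C_0 maps an edge to its endpoints' difference, ∂[p,q] = q − p. For instance
  ∂[1,3] = [3] − [1].
This gives a 5×6 integer matrix of rank 4; reducing to Smith normal form yields diagonal entries (1,1,1,1).

From H_k ≅ ker(∂_k) / im(∂_{k+1}) we obtain:

  H_0: rank C_0 − rank ∂_1 = 5 − 4 = 1, and the invariant factors of ∂_1 are all 1, so H_0 ≅ Z.

H_0 = Z.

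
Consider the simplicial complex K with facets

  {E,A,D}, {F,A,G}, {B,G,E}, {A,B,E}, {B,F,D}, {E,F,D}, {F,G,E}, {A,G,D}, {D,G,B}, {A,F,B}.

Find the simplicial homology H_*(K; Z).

Fix the vertex order A < B < D < E < F < G and write every simplex with vertices in increasing order. Then dim K = 2 and the simplices of K are:

  0-simplices (6): A, B, D, E, F, G
  1-simplices (15): AB, AD, AE, AF, AG, BD, BE, BF, BG, DE, DF, DG, EF, EG, FG
  2-simplices (10): ABE, ABF, ADE, ADG, AFG, BDF, BDG, BEG, DEF, EFG

so the chain groups are C_0 ≅ Z^6, C_1 ≅ Z^15, C_2 ≅ Z^10.

∂_1: C_1 → C_0 sends each edge [p,q] (with p < q) to q − p.
This gives a 6×15 integer matrix of rank 5; reducing to Smith normal form yields diagonal entries (1,1,1,1,1).

The boundary map ∂_2: C_2 → C_1 sends each 2-simplex [p,q,r] to [q,r] − [p,r] + [p,q]. For instance
  ∂ADE = DE − AE + AD,
  ∂AFG = FG − AG + AF.
This gives a 15×10 integer matrix of rank 10; reducing to Smith normal form yields diagonal entries (1,1,1,1,1,1,1,1,1,2).

Reading off H_k = ker ∂_k / im ∂_{k+1}:

  H_0: rank C_0 − rank ∂_1 = 6 − 5 = 1, and the invariant factors of ∂_1 are all 1, so H_0 = Z.
  H_1: rank ker ∂_1 − rank ∂_2 = (15 − 5) − 10 = 0, and ∂_2 has invariant factor 2 > 1, so H_1 = Z/2.
  H_2: rank ker ∂_2 − rank ∂_3 = (10 − 10) − 0 = 0, and there is no ∂_3, so H_2 = 0.

As a check, the Euler characteristic is 6 − 15 + 10 = 1, which agrees with 1 − 0 + 0 = 1.

H_0 ≅ Z,  H_1 ≅ Z/2,  H_2 = 0.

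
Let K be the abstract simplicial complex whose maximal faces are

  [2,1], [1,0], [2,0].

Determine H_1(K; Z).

H_1 ≅ Z.

K has 3 vertices, 3 edges.
rank ∂_1 = 2, rank ∂_2 = 0 ⇒ b_1 = 3 − 2 − 0 = 1. So H_1 ≅ Z.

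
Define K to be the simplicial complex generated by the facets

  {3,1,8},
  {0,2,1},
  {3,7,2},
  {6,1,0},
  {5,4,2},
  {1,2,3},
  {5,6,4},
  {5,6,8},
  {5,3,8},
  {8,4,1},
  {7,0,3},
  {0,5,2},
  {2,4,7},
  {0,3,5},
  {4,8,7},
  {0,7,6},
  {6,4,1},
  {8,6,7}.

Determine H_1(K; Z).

H_1 ≅ Z ⊕ Z/2Z.

Fix the vertex order 0 < 1 < 2 < 3 < 4 < 5 < 6 < 7 < 8 and write every simplex with vertices in increasing order. Then dim K = 2 and the simplices of K are:

  0-simplices (9): [0], [1], [2], [3], [4], [5], [6], [7], [8]
  1-simplices (27): (27 of them)
  2-simplices (18): [0,1,2], [0,1,6], [0,2,5], [0,3,5], [0,3,7], [0,6,7], [1,2,3], [1,3,8], [1,4,6], [1,4,8], [2,3,7], [2,4,5], [2,4,7], [3,5,8], [4,5,6], [4,7,8], [5,6,8], [6,7,8]

Hence C_0 ≅ Z^9, C_1 ≅ Z^27, C_2 ≅ Z^18.

∂_1: C_1 → C_0 is given by ∂[p,q] = [q] − [p]. For instance
  ∂[4,8] = [8] − [4].
As a 9×27 matrix over Z this has rank 8, with invariant factors (1,1,1,1,1,1,1,1).

∂_2: C_2 → C_1 sends each 2-simplex [p,q,r] to [q,r] − [p,r] + [p,q]. For instance
  ∂[0,1,6] = [1,6] − [0,6] + [0,1],
  ∂[3,5,8] = [5,8] − [3,8] + [3,5].
The 27×18 boundary matrix has rank 18 and Smith normal form diag(1,1,1,1,1,1,1,1,1,1,1,1,1,1,1,1,1,2).

Computing H_k = (kernel of ∂_k) / (image of ∂_{k+1}):

  H_1: rank ker ∂_1 − rank ∂_2 = (27 − 8) − 18 = 1, and ∂_2 has invariant factor 2 > 1, so H_1 ≅ Z ⊕ Z/2Z.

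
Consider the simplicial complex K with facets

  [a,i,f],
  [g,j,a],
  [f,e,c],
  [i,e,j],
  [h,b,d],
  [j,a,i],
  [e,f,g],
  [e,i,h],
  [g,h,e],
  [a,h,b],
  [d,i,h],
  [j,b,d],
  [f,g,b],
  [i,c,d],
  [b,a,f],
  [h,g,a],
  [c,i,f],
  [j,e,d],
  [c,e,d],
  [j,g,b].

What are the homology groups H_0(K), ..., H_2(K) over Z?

We work with the vertex ordering a < b < c < d < e < f < g < h < i < j. The simplices of K, each written with vertices in increasing order, are:

  0-simplices (10): a, b, c, d, e, f, g, h, i, j
  1-simplices (30): ab, af, ag, ah, ai, aj, bd, bf, bg, bh, bj, cd, ce, cf, ci, de, dh, di, dj, ef, eg, eh, ei, ej, fg, fi, gh, gj, hi, ij
  2-simplices (20): abf, abh, afi, agh, agj, aij, bdh, bdj, bfg, bgj, cde, cdi, cef, cfi, dej, dhi, efg, egh, ehi, eij

Hence C_0 ≅ Z^10, C_1 ≅ Z^30, C_2 ≅ Z^20.

The boundary map ∂_1: C_1 → C_0 maps an edge to its endpoints' difference, ∂[p,q] = q − p. For instance
  ∂bf = f − b.
As a 10×30 matrix over Z this has rank 9, with invariant factors (1,1,1,1,1,1,1,1,1).

The boundary map ∂_2: C_2 → C_1 sends each 2-simplex [p,q,r] to [q,r] − [p,r] + [p,q]. For instance
  ∂bdj = dj − bj + bd,
  ∂egh = gh − eh + eg.
As a 30×20 matrix over Z this has rank 20, with invariant factors (1,1,1,1,1,1,1,1,1,1,1,1,1,1,1,1,1,1,1,2).

Computing H_k = (kernel of ∂_k) / (image of ∂_{k+1}):

  H_0: rank C_0 − rank ∂_1 = 10 − 9 = 1, and the invariant factors of ∂_1 are all 1, so H_0 ≅ Z.
  H_1: rank ker ∂_1 − rank ∂_2 = (30 − 9) − 20 = 1, and ∂_2 has invariant factor 2 > 1, so H_1 ≅ Z ⊕ Z/2Z.
  H_2: rank ker ∂_2 − rank ∂_3 = (20 − 20) − 0 = 0, and there is no ∂_3, so H_2 ≅ 0.

H_0 = Z,  H_1 = Z ⊕ Z/2Z,  H_2 = 0.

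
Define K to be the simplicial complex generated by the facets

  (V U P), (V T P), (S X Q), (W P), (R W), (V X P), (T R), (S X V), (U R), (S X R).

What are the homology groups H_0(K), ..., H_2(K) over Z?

H_0 ≅ Z,  H_1 ≅ Z^3,  H_2 = 0.

K has 9 vertices, 17 edges, 6 triangles.
rank ∂_0 = 0, rank ∂_1 = 8 ⇒ b_0 = 9 − 0 − 8 = 1; all invariant factors of ∂_1 are 1 so no torsion. So H_0 ≅ Z.
rank ∂_1 = 8, rank ∂_2 = 6 ⇒ b_1 = 17 − 8 − 6 = 3; all invariant factors of ∂_2 are 1 so no torsion. So H_1 ≅ Z^3.
rank ∂_2 = 6, rank ∂_3 = 0 ⇒ b_2 = 6 − 6 − 0 = 0. So H_2 ≅ 0.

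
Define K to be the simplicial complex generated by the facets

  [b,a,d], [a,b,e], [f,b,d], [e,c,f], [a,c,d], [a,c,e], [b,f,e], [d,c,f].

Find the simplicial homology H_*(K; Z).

We work with the vertex ordering a < b < c < d < e < f. The simplices of K, each written with vertices in increasing order, are:

  0-simplices (6): a, b, c, d, e, f
  1-simplices (12): ab, ac, ad, ae, bd, be, bf, cd, ce, cf, df, ef
  2-simplices (8): abd, abe, acd, ace, bdf, bef, cdf, cef

Hence C_0 ≅ Z^6, C_1 ≅ Z^12, C_2 ≅ Z^8.

∂_1: C_1 → C_0 sends each edge [p,q] (with p < q) to q − p.
This gives a 6×12 integer matrix of rank 5; reducing to Smith normal form yields diagonal entries (1,1,1,1,1).

Boundary ∂_2: C_2 → C_1 maps a triangle to the signed sum of its edges. For instance
  ∂acd = cd − ad + ac,
  ∂cef = ef − cf + ce.
As a 12×8 matrix over Z this has rank 7, with invariant factors (1,1,1,1,1,1,1).

Reading off H_k = ker ∂_k / im ∂_{k+1}:

  H_0: rank C_0 − rank ∂_1 = 6 − 5 = 1, and the invariant factors of ∂_1 are all 1, so H_0 ≅ Z.
  H_1: rank ker ∂_1 − rank ∂_2 = (12 − 5) − 7 = 0, and the invariant factors of ∂_2 are all 1, so H_1 ≅ 0.
  H_2: rank ker ∂_2 − rank ∂_3 = (8 − 7) − 0 = 1, and there is no ∂_3, so H_2 ≅ Z.

As a check, the Euler characteristic is 6 − 12 + 8 = 2, which agrees with 1 − 0 + 1 = 2.
(K is a triangulation of the 2-sphere S^2.)

H_0 ≅ Z,  H_1 = 0,  H_2 ≅ Z.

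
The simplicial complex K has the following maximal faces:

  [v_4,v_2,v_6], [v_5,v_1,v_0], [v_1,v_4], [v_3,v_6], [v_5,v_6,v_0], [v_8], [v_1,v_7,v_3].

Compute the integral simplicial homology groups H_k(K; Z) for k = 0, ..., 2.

H_0 ≅ Z^2,  H_1 ≅ Z^2,  H_2 = 0.

Fix the vertex order v_0 < v_1 < v_2 < v_3 < v_4 < v_5 < v_6 < v_7 < v_8 and write every simplex with vertices in increasing order. Then dim K = 2 and the simplices of K are:

  0-simplices (9): [v_0], [v_1], [v_2], [v_3], [v_4], [v_5], [v_6], [v_7], [v_8]
  1-simplices (13): [v_0,v_1], [v_0,v_5], [v_0,v_6], [v_1,v_3], [v_1,v_4], [v_1,v_5], [v_1,v_7], [v_2,v_4], [v_2,v_6], [v_3,v_6], [v_3,v_7], [v_4,v_6], [v_5,v_6]
  2-simplices (4): [v_0,v_1,v_5], [v_0,v_5,v_6], [v_1,v_3,v_7], [v_2,v_4,v_6]

so the chain groups are C_0 ≅ Z^9, C_1 ≅ Z^13, C_2 ≅ Z^4.

The boundary map ∂_1: C_1 → C_0 is given by ∂[p,q] = [q] − [p]. For instance
  ∂[v_0,v_1] = [v_1] − [v_0].
As a 9×13 matrix over Z this has rank 7, with invariant factors (1,1,1,1,1,1,1).

Boundary ∂_2: C_2 → C_1 maps a triangle to the signed sum of its edges. For instance
  ∂[v_0,v_5,v_6] = [v_5,v_6] − [v_0,v_6] + [v_0,v_5],
  ∂[v_1,v_3,v_7] = [v_3,v_7] − [v_1,v_7] + [v_1,v_3].
As a 13×4 matrix over Z this has rank 4, with invariant factors (1,1,1,1).

Computing H_k = (kernel of ∂_k) / (image of ∂_{k+1}):

  H_0: rank C_0 − rank ∂_1 = 9 − 7 = 2, and the invariant factors of ∂_1 are all 1, so H_0 = Z^2.
  H_1: rank ker ∂_1 − rank ∂_2 = (13 − 7) − 4 = 2, and the invariant factors of ∂_2 are all 1, so H_1 = Z^2.
  H_2: rank ker ∂_2 − rank ∂_3 = (4 − 4) − 0 = 0, and there is no ∂_3, so H_2 = 0.

As a check, the Euler characteristic is 9 − 13 + 4 = 0, which agrees with 2 − 2 + 0 = 0.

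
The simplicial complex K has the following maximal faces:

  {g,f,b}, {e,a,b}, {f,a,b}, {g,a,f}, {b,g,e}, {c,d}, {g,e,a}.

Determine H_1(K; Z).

Order the vertices as a < b < c < d < e < f < g. Listing each simplex with vertices in this order, K has dimension 2 with simplices:

  0-simplices (7): a, b, c, d, e, f, g
  1-simplices (10): ab, ae, af, ag, be, bf, bg, cd, eg, fg
  2-simplices (6): abe, abf, aeg, afg, beg, bfg

giving chain groups C_0 ≅ Z^7, C_1 ≅ Z^10, C_2 ≅ Z^6.

∂_1: C_1 → C_0 maps an edge to its endpoints' difference, ∂[p,q] = q − p.
The 7×10 boundary matrix has rank 5 and Smith normal form diag(1,1,1,1,1).

Boundary ∂_2: C_2 → C_1 sends each 2-simplex [p,q,r] to [q,r] − [p,r] + [p,q]. For instance
  ∂bfg = fg − bg + bf,
  ∂beg = eg − bg + be.
As a 10×6 matrix over Z this has rank 5, with invariant factors (1,1,1,1,1).

Reading off H_k = ker ∂_k / im ∂_{k+1}:

  H_1: rank ker ∂_1 − rank ∂_2 = (10 − 5) − 5 = 0, and the invariant factors of ∂_2 are all 1, so H_1 ≅ 0.

(K is a triangulation of the disjoint union of the 2-sphere S^2 and the 1-simplex.)

H_1 ≅ 0.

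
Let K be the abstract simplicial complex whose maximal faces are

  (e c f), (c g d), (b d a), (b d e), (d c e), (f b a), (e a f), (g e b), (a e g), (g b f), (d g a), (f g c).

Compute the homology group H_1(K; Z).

H_1 = Z_2.

Order the vertices as a < b < c < d < e < f < g. Listing each simplex with vertices in this order, K has dimension 2 with simplices:

  0-simplices (7): a, b, c, d, e, f, g
  1-simplices (18): ab, ad, ae, af, ag, bd, be, bf, bg, cd, ce, cf, cg, de, dg, ef, eg, fg
  2-simplices (12): abd, abf, adg, aef, aeg, bde, beg, bfg, cde, cdg, cef, cfg

Hence C_0 ≅ Z^7, C_1 ≅ Z^18, C_2 ≅ Z^12.

∂_1: C_1 → C_0 maps an edge to its endpoints' difference, ∂[p,q] = q − p.
The 7×18 boundary matrix has rank 6 and Smith normal form diag(1,1,1,1,1,1).

The boundary map ∂_2: C_2 → C_1 acts by ∂[p,q,r] = [q,r] − [p,r] + [p,q]. For instance
  ∂bfg = fg − bg + bf,
  ∂adg = dg − ag + ad.
This gives a 18×12 integer matrix of rank 12; reducing to Smith normal form yields diagonal entries (1,1,1,1,1,1,1,1,1,1,1,2).

From H_k ≅ ker(∂_k) / im(∂_{k+1}) we obtain:

  H_1: rank ker ∂_1 − rank ∂_2 = (18 − 6) − 12 = 0, and ∂_2 has invariant factor 2 > 1, so H_1 ≅ Z_2.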